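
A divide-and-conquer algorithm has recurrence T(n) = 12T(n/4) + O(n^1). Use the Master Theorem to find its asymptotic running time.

Master Theorem for T(n) = 12T(n/4) + O(n^1):

a = 12, b = 4, c = 1
log_b(a) = log_4(12) = 1.7925

Case 1: c = 1 < log_4(12) = 1.7925
T(n) = O(n^(log_4 12))

For T(n) = 12T(n/4) + O(n^1): log_4(12) = 1.7925. This is Case 1 of the Master Theorem (c < log_b(a), work dominated by leaves), giving O(n^(log_4 12)).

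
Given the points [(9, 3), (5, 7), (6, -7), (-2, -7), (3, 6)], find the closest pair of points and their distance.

Computing all pairwise distances among 5 points:

d((9, 3), (5, 7)) = 5.6569
d((9, 3), (6, -7)) = 10.4403
d((9, 3), (-2, -7)) = 14.8661
d((9, 3), (3, 6)) = 6.7082
d((5, 7), (6, -7)) = 14.0357
d((5, 7), (-2, -7)) = 15.6525
d((5, 7), (3, 6)) = 2.2361 <-- minimum
d((6, -7), (-2, -7)) = 8.0
d((6, -7), (3, 6)) = 13.3417
d((-2, -7), (3, 6)) = 13.9284

Closest pair: (5, 7) and (3, 6) with distance 2.2361

The closest pair is (5, 7) and (3, 6) with Euclidean distance 2.2361. For 5 points, brute-force pairwise comparison is shown above. For large n, the divide-and-conquer algorithm (sort by x, recurse on halves, check the dividing strip) achieves O(n log n).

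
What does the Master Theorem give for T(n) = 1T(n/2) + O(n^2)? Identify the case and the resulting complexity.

Master Theorem for T(n) = 1T(n/2) + O(n^2):

a = 1, b = 2, c = 2
log_b(a) = log_2(1) = 0.0000

Case 3: c = 2 > log_2(1) = 0.0000
T(n) = O(n^2) = O(n^2)

For T(n) = 1T(n/2) + O(n^2): log_2(1) = 0.0000. This is Case 3 of the Master Theorem (c > log_b(a), work dominated by root), giving O(n^2).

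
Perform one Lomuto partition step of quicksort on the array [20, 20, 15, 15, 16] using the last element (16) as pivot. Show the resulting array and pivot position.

Lomuto partition with pivot = 16:

Initial array: [20, 20, 15, 15, 16]

arr[0]=20 > 16: no swap
arr[1]=20 > 16: no swap
arr[2]=15 <= 16: swap with position 0, array becomes [15, 20, 20, 15, 16]
arr[3]=15 <= 16: swap with position 1, array becomes [15, 15, 20, 20, 16]

Place pivot at position 2: [15, 15, 16, 20, 20]
Pivot position: 2

After partitioning with pivot 16, the array becomes [15, 15, 16, 20, 20]. The pivot is placed at index 2. All elements to the left of the pivot are <= 16, and all elements to the right are > 16.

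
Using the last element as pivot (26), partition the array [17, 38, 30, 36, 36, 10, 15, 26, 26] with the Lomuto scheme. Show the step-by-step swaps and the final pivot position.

Lomuto partition with pivot = 26:

Initial array: [17, 38, 30, 36, 36, 10, 15, 26, 26]

arr[0]=17 <= 26: swap with position 0, array becomes [17, 38, 30, 36, 36, 10, 15, 26, 26]
arr[1]=38 > 26: no swap
arr[2]=30 > 26: no swap
arr[3]=36 > 26: no swap
arr[4]=36 > 26: no swap
arr[5]=10 <= 26: swap with position 1, array becomes [17, 10, 30, 36, 36, 38, 15, 26, 26]
arr[6]=15 <= 26: swap with position 2, array becomes [17, 10, 15, 36, 36, 38, 30, 26, 26]
arr[7]=26 <= 26: swap with position 3, array becomes [17, 10, 15, 26, 36, 38, 30, 36, 26]

Place pivot at position 4: [17, 10, 15, 26, 26, 38, 30, 36, 36]
Pivot position: 4

After partitioning with pivot 26, the array becomes [17, 10, 15, 26, 26, 38, 30, 36, 36]. The pivot is placed at index 4. All elements to the left of the pivot are <= 26, and all elements to the right are > 26.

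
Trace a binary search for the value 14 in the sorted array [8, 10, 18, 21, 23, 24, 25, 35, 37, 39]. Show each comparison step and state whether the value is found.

Binary search for 14 in [8, 10, 18, 21, 23, 24, 25, 35, 37, 39]:

lo=0, hi=9, mid=4, arr[mid]=23 -> 23 > 14, search left half
lo=0, hi=3, mid=1, arr[mid]=10 -> 10 < 14, search right half
lo=2, hi=3, mid=2, arr[mid]=18 -> 18 > 14, search left half
lo=2 > hi=1, target 14 not found

Binary search determines that 14 is not in the array after 3 comparisons. The search space was exhausted without finding the target.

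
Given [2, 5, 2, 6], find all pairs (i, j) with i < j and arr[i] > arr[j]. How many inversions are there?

Finding inversions in [2, 5, 2, 6]:

(1, 2): arr[1]=5 > arr[2]=2

Total inversions: 1

The array has 1 inversion(s): (1,2). Each pair (i,j) satisfies i < j and arr[i] > arr[j].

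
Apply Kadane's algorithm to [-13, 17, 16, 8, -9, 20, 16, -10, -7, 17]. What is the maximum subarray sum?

Using Kadane's algorithm on [-13, 17, 16, 8, -9, 20, 16, -10, -7, 17]:

Scanning through the array:
Position 1 (value 17): max_ending_here = 17, max_so_far = 17
Position 2 (value 16): max_ending_here = 33, max_so_far = 33
Position 3 (value 8): max_ending_here = 41, max_so_far = 41
Position 4 (value -9): max_ending_here = 32, max_so_far = 41
Position 5 (value 20): max_ending_here = 52, max_so_far = 52
Position 6 (value 16): max_ending_here = 68, max_so_far = 68
Position 7 (value -10): max_ending_here = 58, max_so_far = 68
Position 8 (value -7): max_ending_here = 51, max_so_far = 68
Position 9 (value 17): max_ending_here = 68, max_so_far = 68

Maximum subarray: [17, 16, 8, -9, 20, 16]
Maximum sum: 68

The maximum subarray is [17, 16, 8, -9, 20, 16] with sum 68. This subarray runs from index 1 to index 6.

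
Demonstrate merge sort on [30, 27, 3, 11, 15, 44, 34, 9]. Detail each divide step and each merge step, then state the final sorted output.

Merge sort trace:

Split: [30, 27, 3, 11, 15, 44, 34, 9] -> [30, 27, 3, 11] and [15, 44, 34, 9]
  Split: [30, 27, 3, 11] -> [30, 27] and [3, 11]
    Split: [30, 27] -> [30] and [27]
    Merge: [30] + [27] -> [27, 30]
    Split: [3, 11] -> [3] and [11]
    Merge: [3] + [11] -> [3, 11]
  Merge: [27, 30] + [3, 11] -> [3, 11, 27, 30]
  Split: [15, 44, 34, 9] -> [15, 44] and [34, 9]
    Split: [15, 44] -> [15] and [44]
    Merge: [15] + [44] -> [15, 44]
    Split: [34, 9] -> [34] and [9]
    Merge: [34] + [9] -> [9, 34]
  Merge: [15, 44] + [9, 34] -> [9, 15, 34, 44]
Merge: [3, 11, 27, 30] + [9, 15, 34, 44] -> [3, 9, 11, 15, 27, 30, 34, 44]

Final sorted array: [3, 9, 11, 15, 27, 30, 34, 44]

The merge sort proceeds by recursively splitting the array and merging sorted halves.
After all merges, the sorted array is [3, 9, 11, 15, 27, 30, 34, 44].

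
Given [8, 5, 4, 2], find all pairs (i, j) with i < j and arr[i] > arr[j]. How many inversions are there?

Finding inversions in [8, 5, 4, 2]:

(0, 1): arr[0]=8 > arr[1]=5
(0, 2): arr[0]=8 > arr[2]=4
(0, 3): arr[0]=8 > arr[3]=2
(1, 2): arr[1]=5 > arr[2]=4
(1, 3): arr[1]=5 > arr[3]=2
(2, 3): arr[2]=4 > arr[3]=2

Total inversions: 6

The array has 6 inversion(s): (0,1), (0,2), (0,3), (1,2), (1,3), (2,3). Each pair (i,j) satisfies i < j and arr[i] > arr[j].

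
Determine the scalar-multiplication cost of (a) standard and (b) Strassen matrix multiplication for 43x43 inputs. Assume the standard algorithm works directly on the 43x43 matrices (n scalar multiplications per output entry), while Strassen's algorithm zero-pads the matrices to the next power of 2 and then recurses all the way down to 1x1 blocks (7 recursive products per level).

Matrix multiplication for 43x43 matrices:

Strassen's algorithm requires power-of-2 dimensions. Pad 43x43 to 64x64 (next power of 2).

Standard algorithm: 43^3 = 79507 multiplications
Strassen's algorithm: 7^(log2(64)) = 7^6 = 117649 multiplications
Difference: 79507 - 117649 = -38142 (Strassen uses MORE here due to padding overhead — for small or just-over-power-of-2 n, padding can outweigh the per-level savings)

Standard: 79507 multiplications (43^3). Strassen: 117649 multiplications (7^6, after padding to 64x64). Strassen reduces 8 recursive multiplications to 7 at each level.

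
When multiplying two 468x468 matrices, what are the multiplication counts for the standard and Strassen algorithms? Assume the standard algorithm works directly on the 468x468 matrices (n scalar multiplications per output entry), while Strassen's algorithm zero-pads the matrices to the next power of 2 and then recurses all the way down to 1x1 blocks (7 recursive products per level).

Matrix multiplication for 468x468 matrices:

Strassen's algorithm requires power-of-2 dimensions. Pad 468x468 to 512x512 (next power of 2).

Standard algorithm: 468^3 = 102503232 multiplications
Strassen's algorithm: 7^(log2(512)) = 7^9 = 40353607 multiplications
Savings: 102503232 - 40353607 = 62149625 multiplications

Standard: 102503232 multiplications (468^3). Strassen: 40353607 multiplications (7^9, after padding to 512x512). Strassen reduces 8 recursive multiplications to 7 at each level.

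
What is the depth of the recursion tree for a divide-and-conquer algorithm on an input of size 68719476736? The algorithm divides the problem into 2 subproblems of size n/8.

For divide and conquer with division factor 8:

Problem sizes at each level:
Level 0: 68719476736
Level 1: 8589934592
Level 2: 1073741824
Level 3: 134217728
Level 4: 16777216
Level 5: 2097152
Level 6: 262144
Level 7: 32768
Level 8: 4096
Level 9: 512
Level 10: 64
Level 11: 8
Level 12: 1

The root is level 0 and the size-1 base case is level 12 (the tree spans levels 0 through 12, i.e. 13 levels counting the root), so the depth is the number of divisions: log_8(68719476736) = 12

The recursion tree depth is log_8(68719476736) = 12. At each level, the problem size is divided by 8, so it takes 12 divisions to reduce to a base case of size 1. The algorithm makes 2 recursive calls at each level.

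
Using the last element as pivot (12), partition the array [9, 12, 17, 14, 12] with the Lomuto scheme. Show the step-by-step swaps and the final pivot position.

Lomuto partition with pivot = 12:

Initial array: [9, 12, 17, 14, 12]

arr[0]=9 <= 12: swap with position 0, array becomes [9, 12, 17, 14, 12]
arr[1]=12 <= 12: swap with position 1, array becomes [9, 12, 17, 14, 12]
arr[2]=17 > 12: no swap
arr[3]=14 > 12: no swap

Place pivot at position 2: [9, 12, 12, 14, 17]
Pivot position: 2

After partitioning with pivot 12, the array becomes [9, 12, 12, 14, 17]. The pivot is placed at index 2. All elements to the left of the pivot are <= 12, and all elements to the right are > 12.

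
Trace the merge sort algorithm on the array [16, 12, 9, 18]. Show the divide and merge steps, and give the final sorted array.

Merge sort trace:

Split: [16, 12, 9, 18] -> [16, 12] and [9, 18]
  Split: [16, 12] -> [16] and [12]
  Merge: [16] + [12] -> [12, 16]
  Split: [9, 18] -> [9] and [18]
  Merge: [9] + [18] -> [9, 18]
Merge: [12, 16] + [9, 18] -> [9, 12, 16, 18]

Final sorted array: [9, 12, 16, 18]

The merge sort proceeds by recursively splitting the array and merging sorted halves.
After all merges, the sorted array is [9, 12, 16, 18].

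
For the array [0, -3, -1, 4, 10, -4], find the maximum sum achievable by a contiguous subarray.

Using Kadane's algorithm on [0, -3, -1, 4, 10, -4]:

Scanning through the array:
Position 1 (value -3): max_ending_here = -3, max_so_far = 0
Position 2 (value -1): max_ending_here = -1, max_so_far = 0
Position 3 (value 4): max_ending_here = 4, max_so_far = 4
Position 4 (value 10): max_ending_here = 14, max_so_far = 14
Position 5 (value -4): max_ending_here = 10, max_so_far = 14

Maximum subarray: [4, 10]
Maximum sum: 14

The maximum subarray is [4, 10] with sum 14. This subarray runs from index 3 to index 4.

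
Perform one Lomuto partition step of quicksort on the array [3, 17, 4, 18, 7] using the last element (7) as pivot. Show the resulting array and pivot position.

Lomuto partition with pivot = 7:

Initial array: [3, 17, 4, 18, 7]

arr[0]=3 <= 7: swap with position 0, array becomes [3, 17, 4, 18, 7]
arr[1]=17 > 7: no swap
arr[2]=4 <= 7: swap with position 1, array becomes [3, 4, 17, 18, 7]
arr[3]=18 > 7: no swap

Place pivot at position 2: [3, 4, 7, 18, 17]
Pivot position: 2

After partitioning with pivot 7, the array becomes [3, 4, 7, 18, 17]. The pivot is placed at index 2. All elements to the left of the pivot are <= 7, and all elements to the right are > 7.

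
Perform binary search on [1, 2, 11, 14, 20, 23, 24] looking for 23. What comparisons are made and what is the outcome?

Binary search for 23 in [1, 2, 11, 14, 20, 23, 24]:

lo=0, hi=6, mid=3, arr[mid]=14 -> 14 < 23, search right half
lo=4, hi=6, mid=5, arr[mid]=23 -> Found target at index 5!

Binary search finds 23 at index 5 after 2 comparisons. The search repeatedly halves the search space by comparing with the middle element.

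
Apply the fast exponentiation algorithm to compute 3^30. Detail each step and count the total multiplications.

Computing 3^30 by squaring (build up from 3^1; each line after the first costs one multiplication):

3^1 = 3
3^2 = (3^1)^2 = 3^2 = 9
3^3 = 3 * 3^2 = 3 * 9 = 27
3^6 = (3^3)^2 = 27^2 = 729
3^7 = 3 * 3^6 = 3 * 729 = 2187
3^14 = (3^7)^2 = 2187^2 = 4782969
3^15 = 3 * 3^14 = 3 * 4782969 = 14348907
3^30 = (3^15)^2 = 14348907^2 = 205891132094649

Result: 205891132094649
Multiplications needed: 7 (7 lines after 3^1)

3^30 = 205891132094649. Using exponentiation by squaring, this requires 7 multiplications. The key idea: if the exponent is even, square the half-power; if odd, multiply by the base once.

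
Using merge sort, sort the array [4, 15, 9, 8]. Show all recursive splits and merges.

Merge sort trace:

Split: [4, 15, 9, 8] -> [4, 15] and [9, 8]
  Split: [4, 15] -> [4] and [15]
  Merge: [4] + [15] -> [4, 15]
  Split: [9, 8] -> [9] and [8]
  Merge: [9] + [8] -> [8, 9]
Merge: [4, 15] + [8, 9] -> [4, 8, 9, 15]

Final sorted array: [4, 8, 9, 15]

The merge sort proceeds by recursively splitting the array and merging sorted halves.
After all merges, the sorted array is [4, 8, 9, 15].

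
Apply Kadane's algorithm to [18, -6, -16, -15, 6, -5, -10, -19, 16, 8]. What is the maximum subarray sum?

Using Kadane's algorithm on [18, -6, -16, -15, 6, -5, -10, -19, 16, 8]:

Scanning through the array:
Position 1 (value -6): max_ending_here = 12, max_so_far = 18
Position 2 (value -16): max_ending_here = -4, max_so_far = 18
Position 3 (value -15): max_ending_here = -15, max_so_far = 18
Position 4 (value 6): max_ending_here = 6, max_so_far = 18
Position 5 (value -5): max_ending_here = 1, max_so_far = 18
Position 6 (value -10): max_ending_here = -9, max_so_far = 18
Position 7 (value -19): max_ending_here = -19, max_so_far = 18
Position 8 (value 16): max_ending_here = 16, max_so_far = 18
Position 9 (value 8): max_ending_here = 24, max_so_far = 24

Maximum subarray: [16, 8]
Maximum sum: 24

The maximum subarray is [16, 8] with sum 24. This subarray runs from index 8 to index 9.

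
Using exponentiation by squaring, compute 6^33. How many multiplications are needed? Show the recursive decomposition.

Computing 6^33 by squaring (build up from 6^1; each line after the first costs one multiplication):

6^1 = 6
6^2 = (6^1)^2 = 6^2 = 36
6^4 = (6^2)^2 = 36^2 = 1296
6^8 = (6^4)^2 = 1296^2 = 1679616
6^16 = (6^8)^2 = 1679616^2 = 2821109907456
6^32 = (6^16)^2 = 2821109907456^2 = 7958661109946400884391936
6^33 = 6 * 6^32 = 6 * 7958661109946400884391936 = 47751966659678405306351616

Result: 47751966659678405306351616
Multiplications needed: 6 (6 lines after 6^1)

6^33 = 47751966659678405306351616. Using exponentiation by squaring, this requires 6 multiplications. The key idea: if the exponent is even, square the half-power; if odd, multiply by the base once.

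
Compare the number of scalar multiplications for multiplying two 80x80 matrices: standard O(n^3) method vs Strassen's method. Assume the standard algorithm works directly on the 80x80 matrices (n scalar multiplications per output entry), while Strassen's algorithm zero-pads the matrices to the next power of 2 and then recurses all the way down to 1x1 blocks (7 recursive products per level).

Matrix multiplication for 80x80 matrices:

Strassen's algorithm requires power-of-2 dimensions. Pad 80x80 to 128x128 (next power of 2).

Standard algorithm: 80^3 = 512000 multiplications
Strassen's algorithm: 7^(log2(128)) = 7^7 = 823543 multiplications
Difference: 512000 - 823543 = -311543 (Strassen uses MORE here due to padding overhead — for small or just-over-power-of-2 n, padding can outweigh the per-level savings)

Standard: 512000 multiplications (80^3). Strassen: 823543 multiplications (7^7, after padding to 128x128). Strassen reduces 8 recursive multiplications to 7 at each level.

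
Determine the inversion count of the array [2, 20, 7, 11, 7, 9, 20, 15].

Finding inversions in [2, 20, 7, 11, 7, 9, 20, 15]:

(1, 2): arr[1]=20 > arr[2]=7
(1, 3): arr[1]=20 > arr[3]=11
(1, 4): arr[1]=20 > arr[4]=7
(1, 5): arr[1]=20 > arr[5]=9
(1, 7): arr[1]=20 > arr[7]=15
(3, 4): arr[3]=11 > arr[4]=7
(3, 5): arr[3]=11 > arr[5]=9
(6, 7): arr[6]=20 > arr[7]=15

Total inversions: 8

The array has 8 inversion(s): (1,2), (1,3), (1,4), (1,5), (1,7), (3,4), (3,5), (6,7). Each pair (i,j) satisfies i < j and arr[i] > arr[j].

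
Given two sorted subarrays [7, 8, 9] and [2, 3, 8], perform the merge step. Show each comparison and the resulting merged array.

Merging process:

Compare 7 vs 2: take 2 from right. Merged: [2]
Compare 7 vs 3: take 3 from right. Merged: [2, 3]
Compare 7 vs 8: take 7 from left. Merged: [2, 3, 7]
Compare 8 vs 8: take 8 from left. Merged: [2, 3, 7, 8]
Compare 9 vs 8: take 8 from right. Merged: [2, 3, 7, 8, 8]
Append remaining from left: [9]. Merged: [2, 3, 7, 8, 8, 9]

Final merged array: [2, 3, 7, 8, 8, 9]
Total comparisons: 5

The merged array is [2, 3, 7, 8, 8, 9], requiring 5 comparisons. The merge step runs in O(n) time where n is the total number of elements.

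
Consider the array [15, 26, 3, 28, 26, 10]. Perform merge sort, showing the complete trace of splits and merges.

Merge sort trace:

Split: [15, 26, 3, 28, 26, 10] -> [15, 26, 3] and [28, 26, 10]
  Split: [15, 26, 3] -> [15] and [26, 3]
    Split: [26, 3] -> [26] and [3]
    Merge: [26] + [3] -> [3, 26]
  Merge: [15] + [3, 26] -> [3, 15, 26]
  Split: [28, 26, 10] -> [28] and [26, 10]
    Split: [26, 10] -> [26] and [10]
    Merge: [26] + [10] -> [10, 26]
  Merge: [28] + [10, 26] -> [10, 26, 28]
Merge: [3, 15, 26] + [10, 26, 28] -> [3, 10, 15, 26, 26, 28]

Final sorted array: [3, 10, 15, 26, 26, 28]

The merge sort proceeds by recursively splitting the array and merging sorted halves.
After all merges, the sorted array is [3, 10, 15, 26, 26, 28].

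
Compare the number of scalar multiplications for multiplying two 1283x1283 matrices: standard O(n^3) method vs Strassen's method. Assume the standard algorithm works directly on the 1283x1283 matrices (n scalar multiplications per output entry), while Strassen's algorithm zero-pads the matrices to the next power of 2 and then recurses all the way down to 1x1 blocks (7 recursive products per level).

Matrix multiplication for 1283x1283 matrices:

Strassen's algorithm requires power-of-2 dimensions. Pad 1283x1283 to 2048x2048 (next power of 2).

Standard algorithm: 1283^3 = 2111932187 multiplications
Strassen's algorithm: 7^(log2(2048)) = 7^11 = 1977326743 multiplications
Savings: 2111932187 - 1977326743 = 134605444 multiplications

Standard: 2111932187 multiplications (1283^3). Strassen: 1977326743 multiplications (7^11, after padding to 2048x2048). Strassen reduces 8 recursive multiplications to 7 at each level.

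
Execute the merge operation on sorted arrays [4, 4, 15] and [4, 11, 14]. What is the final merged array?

Merging process:

Compare 4 vs 4: take 4 from left. Merged: [4]
Compare 4 vs 4: take 4 from left. Merged: [4, 4]
Compare 15 vs 4: take 4 from right. Merged: [4, 4, 4]
Compare 15 vs 11: take 11 from right. Merged: [4, 4, 4, 11]
Compare 15 vs 14: take 14 from right. Merged: [4, 4, 4, 11, 14]
Append remaining from left: [15]. Merged: [4, 4, 4, 11, 14, 15]

Final merged array: [4, 4, 4, 11, 14, 15]
Total comparisons: 5

The merged array is [4, 4, 4, 11, 14, 15], requiring 5 comparisons. The merge step runs in O(n) time where n is the total number of elements.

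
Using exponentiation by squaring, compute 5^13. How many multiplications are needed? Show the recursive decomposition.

Computing 5^13 by squaring (build up from 5^1; each line after the first costs one multiplication):

5^1 = 5
5^2 = (5^1)^2 = 5^2 = 25
5^3 = 5 * 5^2 = 5 * 25 = 125
5^6 = (5^3)^2 = 125^2 = 15625
5^12 = (5^6)^2 = 15625^2 = 244140625
5^13 = 5 * 5^12 = 5 * 244140625 = 1220703125

Result: 1220703125
Multiplications needed: 5 (5 lines after 5^1)

5^13 = 1220703125. Using exponentiation by squaring, this requires 5 multiplications. The key idea: if the exponent is even, square the half-power; if odd, multiply by the base once.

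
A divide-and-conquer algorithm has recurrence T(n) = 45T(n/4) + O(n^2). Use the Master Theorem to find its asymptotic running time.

Master Theorem for T(n) = 45T(n/4) + O(n^2):

a = 45, b = 4, c = 2
log_b(a) = log_4(45) = 2.7459

Case 1: c = 2 < log_4(45) = 2.7459
T(n) = O(n^(log_4 45))

For T(n) = 45T(n/4) + O(n^2): log_4(45) = 2.7459. This is Case 1 of the Master Theorem (c < log_b(a), work dominated by leaves), giving O(n^(log_4 45)).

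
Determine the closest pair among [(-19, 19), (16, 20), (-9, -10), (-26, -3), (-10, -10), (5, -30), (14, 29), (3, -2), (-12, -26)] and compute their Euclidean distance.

Computing all pairwise distances among 9 points:

d((-19, 19), (16, 20)) = 35.0143
d((-19, 19), (-9, -10)) = 30.6757
d((-19, 19), (-26, -3)) = 23.0868
d((-19, 19), (-10, -10)) = 30.3645
d((-19, 19), (5, -30)) = 54.5619
d((-19, 19), (14, 29)) = 34.4819
d((-19, 19), (3, -2)) = 30.4138
d((-19, 19), (-12, -26)) = 45.5412
d((16, 20), (-9, -10)) = 39.0512
d((16, 20), (-26, -3)) = 47.8853
d((16, 20), (-10, -10)) = 39.6989
d((16, 20), (5, -30)) = 51.1957
d((16, 20), (14, 29)) = 9.2195
d((16, 20), (3, -2)) = 25.5539
d((16, 20), (-12, -26)) = 53.8516
d((-9, -10), (-26, -3)) = 18.3848
d((-9, -10), (-10, -10)) = 1.0 <-- minimum
d((-9, -10), (5, -30)) = 24.4131
d((-9, -10), (14, 29)) = 45.2769
d((-9, -10), (3, -2)) = 14.4222
d((-9, -10), (-12, -26)) = 16.2788
d((-26, -3), (-10, -10)) = 17.4642
d((-26, -3), (5, -30)) = 41.1096
d((-26, -3), (14, 29)) = 51.225
d((-26, -3), (3, -2)) = 29.0172
d((-26, -3), (-12, -26)) = 26.9258
d((-10, -10), (5, -30)) = 25.0
d((-10, -10), (14, 29)) = 45.793
d((-10, -10), (3, -2)) = 15.2643
d((-10, -10), (-12, -26)) = 16.1245
d((5, -30), (14, 29)) = 59.6825
d((5, -30), (3, -2)) = 28.0713
d((5, -30), (-12, -26)) = 17.4642
d((14, 29), (3, -2)) = 32.8938
d((14, 29), (-12, -26)) = 60.8358
d((3, -2), (-12, -26)) = 28.3019

Closest pair: (-9, -10) and (-10, -10) with distance 1.0

The closest pair is (-9, -10) and (-10, -10) with Euclidean distance 1.0. For 9 points, brute-force pairwise comparison is shown above. For large n, the divide-and-conquer algorithm (sort by x, recurse on halves, check the dividing strip) achieves O(n log n).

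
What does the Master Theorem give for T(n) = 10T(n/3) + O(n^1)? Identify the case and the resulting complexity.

Master Theorem for T(n) = 10T(n/3) + O(n^1):

a = 10, b = 3, c = 1
log_b(a) = log_3(10) = 2.0959

Case 1: c = 1 < log_3(10) = 2.0959
T(n) = O(n^(log_3 10))

For T(n) = 10T(n/3) + O(n^1): log_3(10) = 2.0959. This is Case 1 of the Master Theorem (c < log_b(a), work dominated by leaves), giving O(n^(log_3 10)).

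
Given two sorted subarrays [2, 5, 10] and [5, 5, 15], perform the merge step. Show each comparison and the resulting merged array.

Merging process:

Compare 2 vs 5: take 2 from left. Merged: [2]
Compare 5 vs 5: take 5 from left. Merged: [2, 5]
Compare 10 vs 5: take 5 from right. Merged: [2, 5, 5]
Compare 10 vs 5: take 5 from right. Merged: [2, 5, 5, 5]
Compare 10 vs 15: take 10 from left. Merged: [2, 5, 5, 5, 10]
Append remaining from right: [15]. Merged: [2, 5, 5, 5, 10, 15]

Final merged array: [2, 5, 5, 5, 10, 15]
Total comparisons: 5

The merged array is [2, 5, 5, 5, 10, 15], requiring 5 comparisons. The merge step runs in O(n) time where n is the total number of elements.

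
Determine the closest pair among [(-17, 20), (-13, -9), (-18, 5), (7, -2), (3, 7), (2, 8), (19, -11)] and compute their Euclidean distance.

Computing all pairwise distances among 7 points:

d((-17, 20), (-13, -9)) = 29.2746
d((-17, 20), (-18, 5)) = 15.0333
d((-17, 20), (7, -2)) = 32.5576
d((-17, 20), (3, 7)) = 23.8537
d((-17, 20), (2, 8)) = 22.4722
d((-17, 20), (19, -11)) = 47.5079
d((-13, -9), (-18, 5)) = 14.8661
d((-13, -9), (7, -2)) = 21.1896
d((-13, -9), (3, 7)) = 22.6274
d((-13, -9), (2, 8)) = 22.6716
d((-13, -9), (19, -11)) = 32.0624
d((-18, 5), (7, -2)) = 25.9615
d((-18, 5), (3, 7)) = 21.095
d((-18, 5), (2, 8)) = 20.2237
d((-18, 5), (19, -11)) = 40.3113
d((7, -2), (3, 7)) = 9.8489
d((7, -2), (2, 8)) = 11.1803
d((7, -2), (19, -11)) = 15.0
d((3, 7), (2, 8)) = 1.4142 <-- minimum
d((3, 7), (19, -11)) = 24.0832
d((2, 8), (19, -11)) = 25.4951

Closest pair: (3, 7) and (2, 8) with distance 1.4142

The closest pair is (3, 7) and (2, 8) with Euclidean distance 1.4142. For 7 points, brute-force pairwise comparison is shown above. For large n, the divide-and-conquer algorithm (sort by x, recurse on halves, check the dividing strip) achieves O(n log n).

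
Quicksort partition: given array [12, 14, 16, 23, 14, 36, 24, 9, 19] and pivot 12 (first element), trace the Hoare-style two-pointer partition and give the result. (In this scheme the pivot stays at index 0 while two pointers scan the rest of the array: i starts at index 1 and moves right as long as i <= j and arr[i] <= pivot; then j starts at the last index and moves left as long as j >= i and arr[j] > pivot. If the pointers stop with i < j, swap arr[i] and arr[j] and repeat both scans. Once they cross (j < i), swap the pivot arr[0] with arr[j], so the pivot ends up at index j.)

Hoare-style two-pointer partition with pivot = 12:

Initial array: [12, 14, 16, 23, 14, 36, 24, 9, 19]

Pointers start at i = 1, j = 8.
i stops at index 1 (arr[1]=14 > 12), j stops at index 7 (arr[7]=9 <= 12): swap arr[1] and arr[7], array becomes [12, 9, 16, 23, 14, 36, 24, 14, 19]
i ends at 2, j ends at 1: the pointers have crossed (j < i), so scanning stops.

Swap pivot arr[0] with arr[1] to place pivot at position 1: [9, 12, 16, 23, 14, 36, 24, 14, 19]
Pivot position: 1

After partitioning with pivot 12, the array becomes [9, 12, 16, 23, 14, 36, 24, 14, 19]. The pivot is placed at index 1. All elements to the left of the pivot are <= 12, and all elements to the right are > 12.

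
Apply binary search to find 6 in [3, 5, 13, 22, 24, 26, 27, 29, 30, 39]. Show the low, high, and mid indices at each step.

Binary search for 6 in [3, 5, 13, 22, 24, 26, 27, 29, 30, 39]:

lo=0, hi=9, mid=4, arr[mid]=24 -> 24 > 6, search left half
lo=0, hi=3, mid=1, arr[mid]=5 -> 5 < 6, search right half
lo=2, hi=3, mid=2, arr[mid]=13 -> 13 > 6, search left half
lo=2 > hi=1, target 6 not found

Binary search determines that 6 is not in the array after 3 comparisons. The search space was exhausted without finding the target.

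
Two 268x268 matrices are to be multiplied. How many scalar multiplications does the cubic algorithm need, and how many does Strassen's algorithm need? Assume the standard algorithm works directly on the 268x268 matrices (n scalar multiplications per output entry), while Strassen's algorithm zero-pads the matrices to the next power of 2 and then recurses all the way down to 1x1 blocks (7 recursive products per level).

Matrix multiplication for 268x268 matrices:

Strassen's algorithm requires power-of-2 dimensions. Pad 268x268 to 512x512 (next power of 2).

Standard algorithm: 268^3 = 19248832 multiplications
Strassen's algorithm: 7^(log2(512)) = 7^9 = 40353607 multiplications
Difference: 19248832 - 40353607 = -21104775 (Strassen uses MORE here due to padding overhead — for small or just-over-power-of-2 n, padding can outweigh the per-level savings)

Standard: 19248832 multiplications (268^3). Strassen: 40353607 multiplications (7^9, after padding to 512x512). Strassen reduces 8 recursive multiplications to 7 at each level.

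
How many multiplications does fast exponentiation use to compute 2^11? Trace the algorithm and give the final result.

Computing 2^11 by squaring (build up from 2^1; each line after the first costs one multiplication):

2^1 = 2
2^2 = (2^1)^2 = 2^2 = 4
2^4 = (2^2)^2 = 4^2 = 16
2^5 = 2 * 2^4 = 2 * 16 = 32
2^10 = (2^5)^2 = 32^2 = 1024
2^11 = 2 * 2^10 = 2 * 1024 = 2048

Result: 2048
Multiplications needed: 5 (5 lines after 2^1)

2^11 = 2048. Using exponentiation by squaring, this requires 5 multiplications. The key idea: if the exponent is even, square the half-power; if odd, multiply by the base once.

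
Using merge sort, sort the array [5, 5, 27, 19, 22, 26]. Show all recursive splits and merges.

Merge sort trace:

Split: [5, 5, 27, 19, 22, 26] -> [5, 5, 27] and [19, 22, 26]
  Split: [5, 5, 27] -> [5] and [5, 27]
    Split: [5, 27] -> [5] and [27]
    Merge: [5] + [27] -> [5, 27]
  Merge: [5] + [5, 27] -> [5, 5, 27]
  Split: [19, 22, 26] -> [19] and [22, 26]
    Split: [22, 26] -> [22] and [26]
    Merge: [22] + [26] -> [22, 26]
  Merge: [19] + [22, 26] -> [19, 22, 26]
Merge: [5, 5, 27] + [19, 22, 26] -> [5, 5, 19, 22, 26, 27]

Final sorted array: [5, 5, 19, 22, 26, 27]

The merge sort proceeds by recursively splitting the array and merging sorted halves.
After all merges, the sorted array is [5, 5, 19, 22, 26, 27].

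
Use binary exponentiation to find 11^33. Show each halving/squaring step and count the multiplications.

Computing 11^33 by squaring (build up from 11^1; each line after the first costs one multiplication):

11^1 = 11
11^2 = (11^1)^2 = 11^2 = 121
11^4 = (11^2)^2 = 121^2 = 14641
11^8 = (11^4)^2 = 14641^2 = 214358881
11^16 = (11^8)^2 = 214358881^2 = 45949729863572161
11^32 = (11^16)^2 = 45949729863572161^2 = 2111377674535255285545615254209921
11^33 = 11 * 11^32 = 11 * 2111377674535255285545615254209921 = 23225154419887808141001767796309131

Result: 23225154419887808141001767796309131
Multiplications needed: 6 (6 lines after 11^1)

11^33 = 23225154419887808141001767796309131. Using exponentiation by squaring, this requires 6 multiplications. The key idea: if the exponent is even, square the half-power; if odd, multiply by the base once.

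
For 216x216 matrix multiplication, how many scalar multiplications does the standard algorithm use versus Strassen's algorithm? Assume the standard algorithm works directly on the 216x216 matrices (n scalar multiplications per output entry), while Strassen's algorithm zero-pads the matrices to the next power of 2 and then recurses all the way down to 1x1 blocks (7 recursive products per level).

Matrix multiplication for 216x216 matrices:

Strassen's algorithm requires power-of-2 dimensions. Pad 216x216 to 256x256 (next power of 2).

Standard algorithm: 216^3 = 10077696 multiplications
Strassen's algorithm: 7^(log2(256)) = 7^8 = 5764801 multiplications
Savings: 10077696 - 5764801 = 4312895 multiplications

Standard: 10077696 multiplications (216^3). Strassen: 5764801 multiplications (7^8, after padding to 256x256). Strassen reduces 8 recursive multiplications to 7 at each level.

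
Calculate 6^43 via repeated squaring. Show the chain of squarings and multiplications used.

Computing 6^43 by squaring (build up from 6^1; each line after the first costs one multiplication):

6^1 = 6
6^2 = (6^1)^2 = 6^2 = 36
6^4 = (6^2)^2 = 36^2 = 1296
6^5 = 6 * 6^4 = 6 * 1296 = 7776
6^10 = (6^5)^2 = 7776^2 = 60466176
6^20 = (6^10)^2 = 60466176^2 = 3656158440062976
6^21 = 6 * 6^20 = 6 * 3656158440062976 = 21936950640377856
6^42 = (6^21)^2 = 21936950640377856^2 = 481229803398374426442198455156736
6^43 = 6 * 6^42 = 6 * 481229803398374426442198455156736 = 2887378820390246558653190730940416

Result: 2887378820390246558653190730940416
Multiplications needed: 8 (8 lines after 6^1)

6^43 = 2887378820390246558653190730940416. Using exponentiation by squaring, this requires 8 multiplications. The key idea: if the exponent is even, square the half-power; if odd, multiply by the base once.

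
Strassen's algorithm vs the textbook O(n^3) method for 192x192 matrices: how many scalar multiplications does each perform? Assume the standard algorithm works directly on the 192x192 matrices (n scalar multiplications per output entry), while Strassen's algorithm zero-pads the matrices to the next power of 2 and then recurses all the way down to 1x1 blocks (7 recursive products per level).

Matrix multiplication for 192x192 matrices:

Strassen's algorithm requires power-of-2 dimensions. Pad 192x192 to 256x256 (next power of 2).

Standard algorithm: 192^3 = 7077888 multiplications
Strassen's algorithm: 7^(log2(256)) = 7^8 = 5764801 multiplications
Savings: 7077888 - 5764801 = 1313087 multiplications

Standard: 7077888 multiplications (192^3). Strassen: 5764801 multiplications (7^8, after padding to 256x256). Strassen reduces 8 recursive multiplications to 7 at each level.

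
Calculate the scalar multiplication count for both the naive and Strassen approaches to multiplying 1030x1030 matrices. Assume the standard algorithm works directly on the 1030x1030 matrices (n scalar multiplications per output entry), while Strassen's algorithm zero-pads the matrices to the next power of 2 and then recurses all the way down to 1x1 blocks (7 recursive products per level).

Matrix multiplication for 1030x1030 matrices:

Strassen's algorithm requires power-of-2 dimensions. Pad 1030x1030 to 2048x2048 (next power of 2).

Standard algorithm: 1030^3 = 1092727000 multiplications
Strassen's algorithm: 7^(log2(2048)) = 7^11 = 1977326743 multiplications
Difference: 1092727000 - 1977326743 = -884599743 (Strassen uses MORE here due to padding overhead — for small or just-over-power-of-2 n, padding can outweigh the per-level savings)

Standard: 1092727000 multiplications (1030^3). Strassen: 1977326743 multiplications (7^11, after padding to 2048x2048). Strassen reduces 8 recursive multiplications to 7 at each level.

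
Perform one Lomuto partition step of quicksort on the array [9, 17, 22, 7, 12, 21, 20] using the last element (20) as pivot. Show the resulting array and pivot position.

Lomuto partition with pivot = 20:

Initial array: [9, 17, 22, 7, 12, 21, 20]

arr[0]=9 <= 20: swap with position 0, array becomes [9, 17, 22, 7, 12, 21, 20]
arr[1]=17 <= 20: swap with position 1, array becomes [9, 17, 22, 7, 12, 21, 20]
arr[2]=22 > 20: no swap
arr[3]=7 <= 20: swap with position 2, array becomes [9, 17, 7, 22, 12, 21, 20]
arr[4]=12 <= 20: swap with position 3, array becomes [9, 17, 7, 12, 22, 21, 20]
arr[5]=21 > 20: no swap

Place pivot at position 4: [9, 17, 7, 12, 20, 21, 22]
Pivot position: 4

After partitioning with pivot 20, the array becomes [9, 17, 7, 12, 20, 21, 22]. The pivot is placed at index 4. All elements to the left of the pivot are <= 20, and all elements to the right are > 20.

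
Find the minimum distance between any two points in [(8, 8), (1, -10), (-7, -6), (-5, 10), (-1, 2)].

Computing all pairwise distances among 5 points:

d((8, 8), (1, -10)) = 19.3132
d((8, 8), (-7, -6)) = 20.5183
d((8, 8), (-5, 10)) = 13.1529
d((8, 8), (-1, 2)) = 10.8167
d((1, -10), (-7, -6)) = 8.9443 <-- minimum
d((1, -10), (-5, 10)) = 20.8806
d((1, -10), (-1, 2)) = 12.1655
d((-7, -6), (-5, 10)) = 16.1245
d((-7, -6), (-1, 2)) = 10.0
d((-5, 10), (-1, 2)) = 8.9443 <-- minimum

Minimum distance: 8.9443 (tie among 2 pairs: (1, -10) and (-7, -6); (-5, 10) and (-1, 2))

The minimum Euclidean distance is 8.9443. There is a tie: 2 pairs achieve this minimum — (1, -10) and (-7, -6); (-5, 10) and (-1, 2). Any of these is a valid closest pair. For 5 points, brute-force pairwise comparison is shown above. For large n, the divide-and-conquer algorithm (sort by x, recurse on halves, check the dividing strip) achieves O(n log n).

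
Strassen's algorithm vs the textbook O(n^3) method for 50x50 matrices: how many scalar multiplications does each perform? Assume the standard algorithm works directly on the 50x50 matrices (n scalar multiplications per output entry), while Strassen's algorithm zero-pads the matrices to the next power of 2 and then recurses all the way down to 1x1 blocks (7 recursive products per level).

Matrix multiplication for 50x50 matrices:

Strassen's algorithm requires power-of-2 dimensions. Pad 50x50 to 64x64 (next power of 2).

Standard algorithm: 50^3 = 125000 multiplications
Strassen's algorithm: 7^(log2(64)) = 7^6 = 117649 multiplications
Savings: 125000 - 117649 = 7351 multiplications

Standard: 125000 multiplications (50^3). Strassen: 117649 multiplications (7^6, after padding to 64x64). Strassen reduces 8 recursive multiplications to 7 at each level.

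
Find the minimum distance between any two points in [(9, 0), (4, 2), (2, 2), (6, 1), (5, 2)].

Computing all pairwise distances among 5 points:

d((9, 0), (4, 2)) = 5.3852
d((9, 0), (2, 2)) = 7.2801
d((9, 0), (6, 1)) = 3.1623
d((9, 0), (5, 2)) = 4.4721
d((4, 2), (2, 2)) = 2.0
d((4, 2), (6, 1)) = 2.2361
d((4, 2), (5, 2)) = 1.0 <-- minimum
d((2, 2), (6, 1)) = 4.1231
d((2, 2), (5, 2)) = 3.0
d((6, 1), (5, 2)) = 1.4142

Closest pair: (4, 2) and (5, 2) with distance 1.0

The closest pair is (4, 2) and (5, 2) with Euclidean distance 1.0. For 5 points, brute-force pairwise comparison is shown above. For large n, the divide-and-conquer algorithm (sort by x, recurse on halves, check the dividing strip) achieves O(n log n).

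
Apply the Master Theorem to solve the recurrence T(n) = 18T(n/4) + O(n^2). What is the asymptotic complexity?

Master Theorem for T(n) = 18T(n/4) + O(n^2):

a = 18, b = 4, c = 2
log_b(a) = log_4(18) = 2.0850

Case 1: c = 2 < log_4(18) = 2.0850
T(n) = O(n^(log_4 18))

For T(n) = 18T(n/4) + O(n^2): log_4(18) = 2.0850. This is Case 1 of the Master Theorem (c < log_b(a), work dominated by leaves), giving O(n^(log_4 18)).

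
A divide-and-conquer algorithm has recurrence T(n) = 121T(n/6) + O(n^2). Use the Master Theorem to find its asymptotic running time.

Master Theorem for T(n) = 121T(n/6) + O(n^2):

a = 121, b = 6, c = 2
log_b(a) = log_6(121) = 2.6766

Case 1: c = 2 < log_6(121) = 2.6766
T(n) = O(n^(log_6 121))

For T(n) = 121T(n/6) + O(n^2): log_6(121) = 2.6766. This is Case 1 of the Master Theorem (c < log_b(a), work dominated by leaves), giving O(n^(log_6 121)).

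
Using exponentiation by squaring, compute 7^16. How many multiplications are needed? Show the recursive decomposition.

Computing 7^16 by squaring (build up from 7^1; each line after the first costs one multiplication):

7^1 = 7
7^2 = (7^1)^2 = 7^2 = 49
7^4 = (7^2)^2 = 49^2 = 2401
7^8 = (7^4)^2 = 2401^2 = 5764801
7^16 = (7^8)^2 = 5764801^2 = 33232930569601

Result: 33232930569601
Multiplications needed: 4 (4 lines after 7^1)

7^16 = 33232930569601. Using exponentiation by squaring, this requires 4 multiplications. The key idea: if the exponent is even, square the half-power; if odd, multiply by the base once.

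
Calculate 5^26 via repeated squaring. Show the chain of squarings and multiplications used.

Computing 5^26 by squaring (build up from 5^1; each line after the first costs one multiplication):

5^1 = 5
5^2 = (5^1)^2 = 5^2 = 25
5^3 = 5 * 5^2 = 5 * 25 = 125
5^6 = (5^3)^2 = 125^2 = 15625
5^12 = (5^6)^2 = 15625^2 = 244140625
5^13 = 5 * 5^12 = 5 * 244140625 = 1220703125
5^26 = (5^13)^2 = 1220703125^2 = 1490116119384765625

Result: 1490116119384765625
Multiplications needed: 6 (6 lines after 5^1)

5^26 = 1490116119384765625. Using exponentiation by squaring, this requires 6 multiplications. The key idea: if the exponent is even, square the half-power; if odd, multiply by the base once.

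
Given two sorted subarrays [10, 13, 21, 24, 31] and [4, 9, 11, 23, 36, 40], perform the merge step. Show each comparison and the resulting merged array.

Merging process:

Compare 10 vs 4: take 4 from right. Merged: [4]
Compare 10 vs 9: take 9 from right. Merged: [4, 9]
Compare 10 vs 11: take 10 from left. Merged: [4, 9, 10]
Compare 13 vs 11: take 11 from right. Merged: [4, 9, 10, 11]
Compare 13 vs 23: take 13 from left. Merged: [4, 9, 10, 11, 13]
Compare 21 vs 23: take 21 from left. Merged: [4, 9, 10, 11, 13, 21]
Compare 24 vs 23: take 23 from right. Merged: [4, 9, 10, 11, 13, 21, 23]
Compare 24 vs 36: take 24 from left. Merged: [4, 9, 10, 11, 13, 21, 23, 24]
Compare 31 vs 36: take 31 from left. Merged: [4, 9, 10, 11, 13, 21, 23, 24, 31]
Append remaining from right: [36, 40]. Merged: [4, 9, 10, 11, 13, 21, 23, 24, 31, 36, 40]

Final merged array: [4, 9, 10, 11, 13, 21, 23, 24, 31, 36, 40]
Total comparisons: 9

The merged array is [4, 9, 10, 11, 13, 21, 23, 24, 31, 36, 40], requiring 9 comparisons. The merge step runs in O(n) time where n is the total number of elements.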